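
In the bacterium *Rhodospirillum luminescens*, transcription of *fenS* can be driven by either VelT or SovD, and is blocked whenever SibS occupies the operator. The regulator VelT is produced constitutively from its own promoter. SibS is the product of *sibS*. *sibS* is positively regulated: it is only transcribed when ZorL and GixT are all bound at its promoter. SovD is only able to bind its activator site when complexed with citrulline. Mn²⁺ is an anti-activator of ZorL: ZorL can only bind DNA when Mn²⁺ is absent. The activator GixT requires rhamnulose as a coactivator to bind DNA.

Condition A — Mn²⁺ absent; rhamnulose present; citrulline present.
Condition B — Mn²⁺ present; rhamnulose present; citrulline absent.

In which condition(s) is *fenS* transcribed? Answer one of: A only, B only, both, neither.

B only

Condition A:
Mn²⁺ is absent, so ZorL is active.
Rhamnulose is present, so GixT is active.
No repressor is bound and ZorL and GixT are active, so *sibS* is transcribed.
So SibS is produced and active.
VelT is produced constitutively and is active.
Citrulline is present, so SovD is active.
With repressor SibS bound, *fenS* is not transcribed.
→ *fenS* is OFF in A.
Condition B:
Mn²⁺ is present, so ZorL is inactive.
Rhamnulose is present, so GixT is active.
Required activator ZorL is absent, so *sibS* is not transcribed.
So SibS is not produced.
VelT is produced constitutively and is active.
Citrulline is absent, so SovD is inactive.
Activator VelT is present, so *fenS* is transcribed.
→ *fenS* is ON in B.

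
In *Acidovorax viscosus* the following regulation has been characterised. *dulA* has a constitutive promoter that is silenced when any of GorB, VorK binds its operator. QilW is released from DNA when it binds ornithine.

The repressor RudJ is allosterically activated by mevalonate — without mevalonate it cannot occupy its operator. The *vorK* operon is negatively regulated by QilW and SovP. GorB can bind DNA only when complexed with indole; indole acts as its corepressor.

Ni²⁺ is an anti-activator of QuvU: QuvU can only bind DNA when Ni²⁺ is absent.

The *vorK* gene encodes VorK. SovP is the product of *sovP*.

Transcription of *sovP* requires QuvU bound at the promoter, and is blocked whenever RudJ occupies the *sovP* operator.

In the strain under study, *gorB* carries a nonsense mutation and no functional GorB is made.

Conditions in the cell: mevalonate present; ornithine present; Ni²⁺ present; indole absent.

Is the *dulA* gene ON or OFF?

OFF

GorB is non-functional in this strain, so it has no effect.
Ornithine is present, so QilW is inactive.
Mevalonate is present, so RudJ is active.
Ni²⁺ is present, so QuvU is inactive.
With repressor RudJ bound, *sovP* is not transcribed.
So SovP is not produced.
With no repressor bound, *vorK* is transcribed.
So VorK is produced and active.
With repressor VorK bound, *dulA* is not transcribed.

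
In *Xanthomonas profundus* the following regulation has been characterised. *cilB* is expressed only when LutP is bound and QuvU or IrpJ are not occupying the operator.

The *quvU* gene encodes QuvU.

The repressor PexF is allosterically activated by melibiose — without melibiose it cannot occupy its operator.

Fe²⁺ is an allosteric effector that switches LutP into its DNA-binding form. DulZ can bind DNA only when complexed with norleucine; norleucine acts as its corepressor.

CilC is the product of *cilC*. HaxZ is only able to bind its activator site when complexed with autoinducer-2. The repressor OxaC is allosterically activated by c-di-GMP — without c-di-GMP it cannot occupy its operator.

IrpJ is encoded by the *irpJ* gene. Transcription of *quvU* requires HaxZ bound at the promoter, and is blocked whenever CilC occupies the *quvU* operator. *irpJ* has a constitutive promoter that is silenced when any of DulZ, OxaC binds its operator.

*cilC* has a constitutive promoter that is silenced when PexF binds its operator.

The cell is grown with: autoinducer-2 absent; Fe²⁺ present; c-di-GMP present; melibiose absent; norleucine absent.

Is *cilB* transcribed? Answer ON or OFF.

Fe²⁺ is present, so LutP is active.
Autoinducer-2 is absent, so HaxZ is inactive.
Melibiose is absent, so PexF is inactive.
With no repressor bound, *cilC* is transcribed.
So CilC is produced and active.
With repressor CilC bound, *quvU* is not transcribed.
So QuvU is not produced.
Norleucine is absent, so DulZ is inactive.
c-di-GMP is present, so OxaC is active.
With repressor OxaC bound, *irpJ* is not transcribed.
So IrpJ is not produced.
No repressor is bound and LutP is active, so *cilB* is transcribed.

ON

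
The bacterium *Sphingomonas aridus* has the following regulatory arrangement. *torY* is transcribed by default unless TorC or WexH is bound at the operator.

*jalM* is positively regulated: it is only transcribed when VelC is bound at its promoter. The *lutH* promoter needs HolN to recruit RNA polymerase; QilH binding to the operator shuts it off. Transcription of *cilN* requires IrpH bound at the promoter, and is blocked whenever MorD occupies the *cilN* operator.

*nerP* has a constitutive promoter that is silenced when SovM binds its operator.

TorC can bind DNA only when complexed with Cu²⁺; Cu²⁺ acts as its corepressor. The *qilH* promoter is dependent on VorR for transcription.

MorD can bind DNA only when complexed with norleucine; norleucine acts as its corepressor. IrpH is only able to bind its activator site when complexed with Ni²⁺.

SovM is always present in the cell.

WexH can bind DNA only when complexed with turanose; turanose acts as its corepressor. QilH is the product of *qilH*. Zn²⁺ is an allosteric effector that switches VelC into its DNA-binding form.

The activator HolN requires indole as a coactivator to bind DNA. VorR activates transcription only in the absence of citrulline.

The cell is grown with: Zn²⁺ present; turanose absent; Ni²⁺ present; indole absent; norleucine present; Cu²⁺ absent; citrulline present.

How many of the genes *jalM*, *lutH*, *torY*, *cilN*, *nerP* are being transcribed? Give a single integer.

Zn²⁺ is present, so VelC is active.
No repressor is bound and VelC is active, so *jalM* is transcribed.
→ *jalM* is ON.
Citrulline is present, so VorR is inactive.
Required activator VorR is absent, so *qilH* is not transcribed.
So QilH is not produced.
Indole is absent, so HolN is inactive.
Required activator HolN is absent, so *lutH* is not transcribed.
→ *lutH* is OFF.
Cu²⁺ is absent, so TorC is inactive.
Turanose is absent, so WexH is inactive.
With no repressor bound, *torY* is transcribed.
→ *torY* is ON.
Norleucine is present, so MorD is active.
Ni²⁺ is present, so IrpH is active.
With repressor MorD bound, *cilN* is not transcribed.
→ *cilN* is OFF.
SovM is produced constitutively and is active.
With repressor SovM bound, *nerP* is not transcribed.
→ *nerP* is OFF.
2 of the 5 genes are transcribed.

2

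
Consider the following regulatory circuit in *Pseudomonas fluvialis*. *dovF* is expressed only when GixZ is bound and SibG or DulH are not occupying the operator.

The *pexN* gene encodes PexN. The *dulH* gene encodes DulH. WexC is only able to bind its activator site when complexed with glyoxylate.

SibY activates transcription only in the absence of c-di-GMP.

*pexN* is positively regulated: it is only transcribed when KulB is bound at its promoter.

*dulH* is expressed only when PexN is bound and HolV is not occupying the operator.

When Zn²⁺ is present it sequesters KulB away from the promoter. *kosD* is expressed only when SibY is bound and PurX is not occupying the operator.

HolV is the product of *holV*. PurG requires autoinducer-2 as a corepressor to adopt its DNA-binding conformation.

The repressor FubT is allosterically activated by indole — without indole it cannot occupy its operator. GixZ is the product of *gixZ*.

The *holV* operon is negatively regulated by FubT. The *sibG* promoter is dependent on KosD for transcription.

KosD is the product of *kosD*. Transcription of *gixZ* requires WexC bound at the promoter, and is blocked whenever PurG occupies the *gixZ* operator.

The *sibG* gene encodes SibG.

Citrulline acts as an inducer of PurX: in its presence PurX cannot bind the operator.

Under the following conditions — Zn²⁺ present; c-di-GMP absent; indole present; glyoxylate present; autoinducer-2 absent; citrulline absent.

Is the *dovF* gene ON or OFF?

ON

c-di-GMP is absent, so SibY is active.
Citrulline is absent, so PurX is active.
With repressor PurX bound, *kosD* is not transcribed.
So KosD is not produced.
Required activator KosD is absent, so *sibG* is not transcribed.
So SibG is not produced.
Glyoxylate is present, so WexC is active.
Autoinducer-2 is absent, so PurG is inactive.
No repressor is bound and WexC is active, so *gixZ* is transcribed.
So GixZ is produced and active.
Zn²⁺ is present, so KulB is inactive.
Required activator KulB is absent, so *pexN* is not transcribed.
So PexN is not produced.
Indole is present, so FubT is active.
With repressor FubT bound, *holV* is not transcribed.
So HolV is not produced.
Required activator PexN is absent, so *dulH* is not transcribed.
So DulH is not produced.
No repressor is bound and GixZ is active, so *dovF* is transcribed.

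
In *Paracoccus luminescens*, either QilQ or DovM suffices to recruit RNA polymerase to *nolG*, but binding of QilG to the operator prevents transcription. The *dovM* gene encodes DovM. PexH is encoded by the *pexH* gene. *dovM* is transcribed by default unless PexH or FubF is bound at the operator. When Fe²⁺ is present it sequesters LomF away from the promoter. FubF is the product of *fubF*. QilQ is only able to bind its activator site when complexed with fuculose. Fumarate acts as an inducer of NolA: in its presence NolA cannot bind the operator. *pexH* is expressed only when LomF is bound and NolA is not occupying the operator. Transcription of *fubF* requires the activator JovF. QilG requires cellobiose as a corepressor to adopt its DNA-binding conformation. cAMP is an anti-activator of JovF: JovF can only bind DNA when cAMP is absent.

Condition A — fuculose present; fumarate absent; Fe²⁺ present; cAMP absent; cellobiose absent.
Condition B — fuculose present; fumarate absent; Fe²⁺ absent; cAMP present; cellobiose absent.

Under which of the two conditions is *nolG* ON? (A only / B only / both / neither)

both

Condition A:
Fuculose is present, so QilQ is active.
Fumarate is absent, so NolA is active.
Fe²⁺ is present, so LomF is inactive.
With repressor NolA bound, *pexH* is not transcribed.
So PexH is not produced.
cAMP is absent, so JovF is active.
No repressor is bound and JovF is active, so *fubF* is transcribed.
So FubF is produced and active.
With repressor FubF bound, *dovM* is not transcribed.
So DovM is not produced.
Cellobiose is absent, so QilG is inactive.
Activator QilQ is present, so *nolG* is transcribed.
→ *nolG* is ON in A.
Condition B:
Fuculose is present, so QilQ is active.
Fumarate is absent, so NolA is active.
Fe²⁺ is absent, so LomF is active.
With repressor NolA bound, *pexH* is not transcribed.
So PexH is not produced.
cAMP is present, so JovF is inactive.
Required activator JovF is absent, so *fubF* is not transcribed.
So FubF is not produced.
With no repressor bound, *dovM* is transcribed.
So DovM is produced and active.
Cellobiose is absent, so QilG is inactive.
Activator QilQ is present, so *nolG* is transcribed.
→ *nolG* is ON in B.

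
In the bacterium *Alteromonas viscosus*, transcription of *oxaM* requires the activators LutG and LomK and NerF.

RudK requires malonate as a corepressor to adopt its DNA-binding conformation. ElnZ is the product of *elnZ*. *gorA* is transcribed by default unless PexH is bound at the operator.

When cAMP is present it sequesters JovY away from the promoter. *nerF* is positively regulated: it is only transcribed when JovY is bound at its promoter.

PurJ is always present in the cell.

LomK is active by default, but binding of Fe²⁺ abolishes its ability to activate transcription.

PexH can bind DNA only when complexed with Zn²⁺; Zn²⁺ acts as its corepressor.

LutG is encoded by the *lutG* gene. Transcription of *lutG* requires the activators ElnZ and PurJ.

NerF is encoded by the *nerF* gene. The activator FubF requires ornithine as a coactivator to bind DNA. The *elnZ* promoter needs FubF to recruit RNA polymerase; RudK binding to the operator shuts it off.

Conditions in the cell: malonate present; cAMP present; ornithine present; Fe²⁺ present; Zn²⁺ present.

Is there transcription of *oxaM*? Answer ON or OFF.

Ornithine is present, so FubF is active.
Malonate is present, so RudK is active.
With repressor RudK bound, *elnZ* is not transcribed.
So ElnZ is not produced.
PurJ is produced constitutively and is active.
Required activator ElnZ is absent, so *lutG* is not transcribed.
So LutG is not produced.
Fe²⁺ is present, so LomK is inactive.
cAMP is present, so JovY is inactive.
Required activator JovY is absent, so *nerF* is not transcribed.
So NerF is not produced.
Required activator LutG is absent, so *oxaM* is not transcribed.

OFF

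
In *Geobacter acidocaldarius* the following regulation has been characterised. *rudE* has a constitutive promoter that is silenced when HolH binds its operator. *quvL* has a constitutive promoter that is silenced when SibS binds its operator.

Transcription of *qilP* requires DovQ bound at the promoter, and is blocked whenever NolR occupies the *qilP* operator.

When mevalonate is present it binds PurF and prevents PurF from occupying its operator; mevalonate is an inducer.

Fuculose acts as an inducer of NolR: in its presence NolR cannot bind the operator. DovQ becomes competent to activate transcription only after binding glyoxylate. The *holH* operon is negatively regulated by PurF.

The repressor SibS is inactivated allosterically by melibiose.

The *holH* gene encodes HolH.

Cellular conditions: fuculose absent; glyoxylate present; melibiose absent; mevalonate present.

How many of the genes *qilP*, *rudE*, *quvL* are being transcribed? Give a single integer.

Glyoxylate is present, so DovQ is active.
Fuculose is absent, so NolR is active.
With repressor NolR bound, *qilP* is not transcribed.
→ *qilP* is OFF.
Mevalonate is present, so PurF is inactive.
With no repressor bound, *holH* is transcribed.
So HolH is produced and active.
With repressor HolH bound, *rudE* is not transcribed.
→ *rudE* is OFF.
Melibiose is absent, so SibS is active.
With repressor SibS bound, *quvL* is not transcribed.
→ *quvL* is OFF.
0 of the 3 genes are transcribed.

0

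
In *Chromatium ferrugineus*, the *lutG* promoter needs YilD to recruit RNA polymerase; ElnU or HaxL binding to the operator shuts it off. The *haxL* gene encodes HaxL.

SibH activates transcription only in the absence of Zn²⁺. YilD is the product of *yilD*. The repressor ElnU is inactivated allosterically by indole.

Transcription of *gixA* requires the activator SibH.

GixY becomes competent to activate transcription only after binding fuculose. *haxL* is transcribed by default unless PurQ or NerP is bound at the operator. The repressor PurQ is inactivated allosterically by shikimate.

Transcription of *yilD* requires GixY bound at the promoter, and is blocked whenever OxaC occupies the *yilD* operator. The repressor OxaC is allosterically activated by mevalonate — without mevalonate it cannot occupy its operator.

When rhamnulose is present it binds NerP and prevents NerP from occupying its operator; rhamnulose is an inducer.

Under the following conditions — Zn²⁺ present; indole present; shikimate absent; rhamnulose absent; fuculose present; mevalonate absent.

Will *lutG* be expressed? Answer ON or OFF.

Indole is present, so ElnU is inactive.
Shikimate is absent, so PurQ is active.
Rhamnulose is absent, so NerP is active.
With repressor PurQ bound, *haxL* is not transcribed.
So HaxL is not produced.
Fuculose is present, so GixY is active.
Mevalonate is absent, so OxaC is inactive.
No repressor is bound and GixY is active, so *yilD* is transcribed.
So YilD is produced and active.
No repressor is bound and YilD is active, so *lutG* is transcribed.

ON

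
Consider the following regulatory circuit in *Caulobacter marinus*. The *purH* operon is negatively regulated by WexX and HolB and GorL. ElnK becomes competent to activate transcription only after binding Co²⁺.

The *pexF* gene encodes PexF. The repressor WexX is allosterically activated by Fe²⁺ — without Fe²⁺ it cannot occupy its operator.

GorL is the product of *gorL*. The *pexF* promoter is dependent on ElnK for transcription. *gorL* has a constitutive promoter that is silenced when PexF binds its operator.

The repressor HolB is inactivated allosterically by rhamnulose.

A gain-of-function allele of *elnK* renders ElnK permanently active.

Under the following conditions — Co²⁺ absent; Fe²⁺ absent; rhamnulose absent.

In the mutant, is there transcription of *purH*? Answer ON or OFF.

OFF

Fe²⁺ is absent, so WexX is inactive.
Rhamnulose is absent, so HolB is active.
ElnK is constitutively active in this strain.
No repressor is bound and ElnK is active, so *pexF* is transcribed.
So PexF is produced and active.
With repressor PexF bound, *gorL* is not transcribed.
So GorL is not produced.
With repressor HolB bound, *purH* is not transcribed.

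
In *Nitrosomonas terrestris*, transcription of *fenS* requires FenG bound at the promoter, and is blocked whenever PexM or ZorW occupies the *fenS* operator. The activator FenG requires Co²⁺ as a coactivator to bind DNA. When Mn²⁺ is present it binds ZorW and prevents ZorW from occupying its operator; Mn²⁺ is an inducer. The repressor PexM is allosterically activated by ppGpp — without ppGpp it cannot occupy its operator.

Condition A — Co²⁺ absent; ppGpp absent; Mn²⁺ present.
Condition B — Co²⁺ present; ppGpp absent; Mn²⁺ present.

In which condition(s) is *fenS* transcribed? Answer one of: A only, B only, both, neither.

Condition A:
Co²⁺ is absent, so FenG is inactive.
ppGpp is absent, so PexM is inactive.
Mn²⁺ is present, so ZorW is inactive.
Required activator FenG is absent, so *fenS* is not transcribed.
→ *fenS* is OFF in A.
Condition B:
Co²⁺ is present, so FenG is active.
ppGpp is absent, so PexM is inactive.
Mn²⁺ is present, so ZorW is inactive.
No repressor is bound and FenG is active, so *fenS* is transcribed.
→ *fenS* is ON in B.

B only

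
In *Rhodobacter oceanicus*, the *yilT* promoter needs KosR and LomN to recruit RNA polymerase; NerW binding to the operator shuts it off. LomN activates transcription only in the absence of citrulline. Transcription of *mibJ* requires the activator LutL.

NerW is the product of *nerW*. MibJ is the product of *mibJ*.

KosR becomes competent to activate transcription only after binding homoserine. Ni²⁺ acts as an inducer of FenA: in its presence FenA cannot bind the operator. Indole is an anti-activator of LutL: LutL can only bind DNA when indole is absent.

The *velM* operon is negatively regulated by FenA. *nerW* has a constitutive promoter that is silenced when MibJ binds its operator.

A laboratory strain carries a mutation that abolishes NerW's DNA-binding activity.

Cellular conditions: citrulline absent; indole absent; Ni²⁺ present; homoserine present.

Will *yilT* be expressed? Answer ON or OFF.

ON

Homoserine is present, so KosR is active.
NerW is non-functional in this strain, so it has no effect.
Citrulline is absent, so LomN is active.
No repressor is bound and KosR and LomN are active, so *yilT* is transcribed.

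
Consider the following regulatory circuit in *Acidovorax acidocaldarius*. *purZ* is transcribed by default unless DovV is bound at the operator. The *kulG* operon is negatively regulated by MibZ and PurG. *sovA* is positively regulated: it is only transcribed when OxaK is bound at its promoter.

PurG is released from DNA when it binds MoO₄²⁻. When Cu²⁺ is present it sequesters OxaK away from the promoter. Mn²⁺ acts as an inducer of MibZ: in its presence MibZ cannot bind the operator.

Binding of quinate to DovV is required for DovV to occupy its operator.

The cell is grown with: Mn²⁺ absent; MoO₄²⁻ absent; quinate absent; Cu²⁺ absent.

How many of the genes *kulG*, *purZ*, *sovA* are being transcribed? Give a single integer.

Mn²⁺ is absent, so MibZ is active.
MoO₄²⁻ is absent, so PurG is active.
With repressor MibZ bound, *kulG* is not transcribed.
→ *kulG* is OFF.
Quinate is absent, so DovV is inactive.
With no repressor bound, *purZ* is transcribed.
→ *purZ* is ON.
Cu²⁺ is absent, so OxaK is active.
No repressor is bound and OxaK is active, so *sovA* is transcribed.
→ *sovA* is ON.
2 of the 3 genes are transcribed.

2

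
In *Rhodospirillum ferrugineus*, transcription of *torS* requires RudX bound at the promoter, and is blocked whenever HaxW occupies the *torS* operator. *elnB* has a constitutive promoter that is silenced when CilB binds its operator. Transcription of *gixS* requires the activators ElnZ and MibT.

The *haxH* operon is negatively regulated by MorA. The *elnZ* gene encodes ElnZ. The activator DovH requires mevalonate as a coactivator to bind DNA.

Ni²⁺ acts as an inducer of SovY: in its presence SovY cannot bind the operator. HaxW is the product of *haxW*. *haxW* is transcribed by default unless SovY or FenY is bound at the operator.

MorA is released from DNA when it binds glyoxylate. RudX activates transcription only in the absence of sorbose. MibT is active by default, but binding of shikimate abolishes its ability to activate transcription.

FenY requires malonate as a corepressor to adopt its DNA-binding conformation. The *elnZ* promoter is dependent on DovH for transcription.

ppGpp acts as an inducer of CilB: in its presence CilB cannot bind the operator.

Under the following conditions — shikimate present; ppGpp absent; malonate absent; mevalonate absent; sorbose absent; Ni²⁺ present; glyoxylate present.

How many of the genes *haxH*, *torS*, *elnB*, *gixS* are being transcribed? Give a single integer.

Glyoxylate is present, so MorA is inactive.
With no repressor bound, *haxH* is transcribed.
→ *haxH* is ON.
Ni²⁺ is present, so SovY is inactive.
Malonate is absent, so FenY is inactive.
With no repressor bound, *haxW* is transcribed.
So HaxW is produced and active.
Sorbose is absent, so RudX is active.
With repressor HaxW bound, *torS* is not transcribed.
→ *torS* is OFF.
ppGpp is absent, so CilB is active.
With repressor CilB bound, *elnB* is not transcribed.
→ *elnB* is OFF.
Mevalonate is absent, so DovH is inactive.
Required activator DovH is absent, so *elnZ* is not transcribed.
So ElnZ is not produced.
Shikimate is present, so MibT is inactive.
Required activator ElnZ is absent, so *gixS* is not transcribed.
→ *gixS* is OFF.
1 of the 4 genes is transcribed.

1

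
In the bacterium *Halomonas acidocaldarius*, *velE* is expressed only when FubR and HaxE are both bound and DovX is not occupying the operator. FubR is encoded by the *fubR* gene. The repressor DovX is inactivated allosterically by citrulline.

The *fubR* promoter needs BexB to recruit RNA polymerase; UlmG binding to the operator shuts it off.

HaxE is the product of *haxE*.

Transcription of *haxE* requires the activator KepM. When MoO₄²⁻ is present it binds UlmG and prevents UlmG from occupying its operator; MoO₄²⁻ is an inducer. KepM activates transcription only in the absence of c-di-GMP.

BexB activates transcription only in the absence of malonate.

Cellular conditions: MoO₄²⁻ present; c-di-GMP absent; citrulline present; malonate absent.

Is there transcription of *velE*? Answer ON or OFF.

ON

Citrulline is present, so DovX is inactive.
Malonate is absent, so BexB is active.
MoO₄²⁻ is present, so UlmG is inactive.
No repressor is bound and BexB is active, so *fubR* is transcribed.
So FubR is produced and active.
c-di-GMP is absent, so KepM is active.
No repressor is bound and KepM is active, so *haxE* is transcribed.
So HaxE is produced and active.
No repressor is bound and FubR and HaxE are active, so *velE* is transcribed.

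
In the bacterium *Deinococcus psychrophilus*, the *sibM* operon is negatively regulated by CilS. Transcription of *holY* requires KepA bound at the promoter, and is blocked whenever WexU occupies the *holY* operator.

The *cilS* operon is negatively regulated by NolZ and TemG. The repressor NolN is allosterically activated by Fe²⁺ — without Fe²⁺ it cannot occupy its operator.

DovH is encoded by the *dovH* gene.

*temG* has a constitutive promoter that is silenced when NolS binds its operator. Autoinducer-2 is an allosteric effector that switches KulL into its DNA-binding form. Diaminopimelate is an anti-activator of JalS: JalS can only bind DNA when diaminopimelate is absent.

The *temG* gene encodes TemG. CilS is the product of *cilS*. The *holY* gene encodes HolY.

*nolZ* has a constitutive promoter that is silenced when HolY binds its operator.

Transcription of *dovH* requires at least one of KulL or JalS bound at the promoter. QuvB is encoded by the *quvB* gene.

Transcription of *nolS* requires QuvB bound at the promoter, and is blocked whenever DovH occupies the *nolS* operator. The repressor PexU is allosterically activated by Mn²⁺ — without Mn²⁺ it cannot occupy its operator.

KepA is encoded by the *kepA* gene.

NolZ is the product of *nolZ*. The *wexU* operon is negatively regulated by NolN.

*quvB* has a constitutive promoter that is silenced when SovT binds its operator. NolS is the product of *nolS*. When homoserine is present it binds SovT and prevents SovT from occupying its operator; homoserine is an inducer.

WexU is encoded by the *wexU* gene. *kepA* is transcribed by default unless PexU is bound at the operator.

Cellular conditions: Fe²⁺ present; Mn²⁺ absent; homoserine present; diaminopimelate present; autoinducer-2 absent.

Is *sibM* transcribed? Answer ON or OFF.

Fe²⁺ is present, so NolN is active.
With repressor NolN bound, *wexU* is not transcribed.
So WexU is not produced.
Mn²⁺ is absent, so PexU is inactive.
With no repressor bound, *kepA* is transcribed.
So KepA is produced and active.
No repressor is bound and KepA is active, so *holY* is transcribed.
So HolY is produced and active.
With repressor HolY bound, *nolZ* is not transcribed.
So NolZ is not produced.
Homoserine is present, so SovT is inactive.
With no repressor bound, *quvB* is transcribed.
So QuvB is produced and active.
Autoinducer-2 is absent, so KulL is inactive.
Diaminopimelate is present, so JalS is inactive.
No activator is available at the *dovH* promoter, so *dovH* is not transcribed.
So DovH is not produced.
No repressor is bound and QuvB is active, so *nolS* is transcribed.
So NolS is produced and active.
With repressor NolS bound, *temG* is not transcribed.
So TemG is not produced.
With no repressor bound, *cilS* is transcribed.
So CilS is produced and active.
With repressor CilS bound, *sibM* is not transcribed.

OFF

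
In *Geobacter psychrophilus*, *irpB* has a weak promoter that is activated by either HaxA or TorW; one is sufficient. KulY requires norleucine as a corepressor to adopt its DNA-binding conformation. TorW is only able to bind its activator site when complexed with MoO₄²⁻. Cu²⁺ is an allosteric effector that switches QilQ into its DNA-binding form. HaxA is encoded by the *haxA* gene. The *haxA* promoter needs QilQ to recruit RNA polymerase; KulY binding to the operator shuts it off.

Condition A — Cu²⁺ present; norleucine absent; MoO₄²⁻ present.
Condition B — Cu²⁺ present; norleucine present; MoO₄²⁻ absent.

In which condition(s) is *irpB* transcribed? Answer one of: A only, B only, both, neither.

A only

Condition A:
Cu²⁺ is present, so QilQ is active.
Norleucine is absent, so KulY is inactive.
No repressor is bound and QilQ is active, so *haxA* is transcribed.
So HaxA is produced and active.
MoO₄²⁻ is present, so TorW is active.
Activator HaxA is present, so *irpB* is transcribed.
→ *irpB* is ON in A.
Condition B:
Cu²⁺ is present, so QilQ is active.
Norleucine is present, so KulY is active.
With repressor KulY bound, *haxA* is not transcribed.
So HaxA is not produced.
MoO₄²⁻ is absent, so TorW is inactive.
No activator is available at the *irpB* promoter, so *irpB* is not transcribed.
→ *irpB* is OFF in B.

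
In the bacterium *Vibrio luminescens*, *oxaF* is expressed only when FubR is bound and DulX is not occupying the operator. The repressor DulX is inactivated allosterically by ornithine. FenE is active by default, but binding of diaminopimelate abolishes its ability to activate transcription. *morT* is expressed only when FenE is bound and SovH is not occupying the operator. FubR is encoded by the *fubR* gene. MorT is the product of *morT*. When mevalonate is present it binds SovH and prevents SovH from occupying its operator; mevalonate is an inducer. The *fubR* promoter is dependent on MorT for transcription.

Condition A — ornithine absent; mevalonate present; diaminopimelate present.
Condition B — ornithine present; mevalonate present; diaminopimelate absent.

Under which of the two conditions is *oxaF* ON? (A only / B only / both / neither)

B only

Condition A:
Ornithine is absent, so DulX is active.
Mevalonate is present, so SovH is inactive.
Diaminopimelate is present, so FenE is inactive.
Required activator FenE is absent, so *morT* is not transcribed.
So MorT is not produced.
Required activator MorT is absent, so *fubR* is not transcribed.
So FubR is not produced.
With repressor DulX bound, *oxaF* is not transcribed.
→ *oxaF* is OFF in A.
Condition B:
Ornithine is present, so DulX is inactive.
Mevalonate is present, so SovH is inactive.
Diaminopimelate is absent, so FenE is active.
No repressor is bound and FenE is active, so *morT* is transcribed.
So MorT is produced and active.
No repressor is bound and MorT is active, so *fubR* is transcribed.
So FubR is produced and active.
No repressor is bound and FubR is active, so *oxaF* is transcribed.
→ *oxaF* is ON in B.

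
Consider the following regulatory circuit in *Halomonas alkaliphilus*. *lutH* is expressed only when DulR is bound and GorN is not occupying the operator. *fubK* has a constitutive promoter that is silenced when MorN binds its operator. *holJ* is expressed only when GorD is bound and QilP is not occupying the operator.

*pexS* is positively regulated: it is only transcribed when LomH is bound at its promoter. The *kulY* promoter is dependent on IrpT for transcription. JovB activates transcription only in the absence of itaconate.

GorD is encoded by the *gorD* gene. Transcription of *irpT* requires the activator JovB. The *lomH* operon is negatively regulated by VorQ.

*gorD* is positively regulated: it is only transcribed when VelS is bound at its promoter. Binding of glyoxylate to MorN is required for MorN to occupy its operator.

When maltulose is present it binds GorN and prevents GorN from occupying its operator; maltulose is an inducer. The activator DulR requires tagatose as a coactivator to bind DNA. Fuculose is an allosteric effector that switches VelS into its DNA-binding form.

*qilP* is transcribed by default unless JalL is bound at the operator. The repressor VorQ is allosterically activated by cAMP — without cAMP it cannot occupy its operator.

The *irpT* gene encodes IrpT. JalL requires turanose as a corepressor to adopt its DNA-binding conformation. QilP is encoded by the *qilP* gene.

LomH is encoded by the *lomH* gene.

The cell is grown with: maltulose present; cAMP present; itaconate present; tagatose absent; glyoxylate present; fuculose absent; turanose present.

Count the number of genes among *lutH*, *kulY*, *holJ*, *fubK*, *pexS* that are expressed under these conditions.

Maltulose is present, so GorN is inactive.
Tagatose is absent, so DulR is inactive.
Required activator DulR is absent, so *lutH* is not transcribed.
→ *lutH* is OFF.
Itaconate is present, so JovB is inactive.
Required activator JovB is absent, so *irpT* is not transcribed.
So IrpT is not produced.
Required activator IrpT is absent, so *kulY* is not transcribed.
→ *kulY* is OFF.
Fuculose is absent, so VelS is inactive.
Required activator VelS is absent, so *gorD* is not transcribed.
So GorD is not produced.
Turanose is present, so JalL is active.
With repressor JalL bound, *qilP* is not transcribed.
So QilP is not produced.
Required activator GorD is absent, so *holJ* is not transcribed.
→ *holJ* is OFF.
Glyoxylate is present, so MorN is active.
With repressor MorN bound, *fubK* is not transcribed.
→ *fubK* is OFF.
cAMP is present, so VorQ is active.
With repressor VorQ bound, *lomH* is not transcribed.
So LomH is not produced.
Required activator LomH is absent, so *pexS* is not transcribed.
→ *pexS* is OFF.
0 of the 5 genes are transcribed.

0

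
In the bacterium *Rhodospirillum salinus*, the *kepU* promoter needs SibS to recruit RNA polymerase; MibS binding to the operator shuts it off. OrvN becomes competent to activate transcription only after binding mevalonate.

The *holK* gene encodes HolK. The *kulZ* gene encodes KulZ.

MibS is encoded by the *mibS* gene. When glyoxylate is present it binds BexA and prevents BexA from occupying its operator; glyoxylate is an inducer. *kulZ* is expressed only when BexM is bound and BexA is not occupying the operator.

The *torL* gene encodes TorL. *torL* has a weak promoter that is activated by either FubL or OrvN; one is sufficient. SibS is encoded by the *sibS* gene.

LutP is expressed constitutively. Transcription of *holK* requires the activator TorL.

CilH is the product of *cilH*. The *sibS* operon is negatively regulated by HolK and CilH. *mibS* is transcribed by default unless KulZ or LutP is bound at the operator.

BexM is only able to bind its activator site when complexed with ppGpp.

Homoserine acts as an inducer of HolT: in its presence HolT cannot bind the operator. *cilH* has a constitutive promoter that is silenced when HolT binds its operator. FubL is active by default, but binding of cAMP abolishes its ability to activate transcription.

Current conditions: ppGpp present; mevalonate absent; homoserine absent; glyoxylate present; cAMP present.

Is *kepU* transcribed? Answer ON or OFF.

ON

cAMP is present, so FubL is inactive.
Mevalonate is absent, so OrvN is inactive.
No activator is available at the *torL* promoter, so *torL* is not transcribed.
So TorL is not produced.
Required activator TorL is absent, so *holK* is not transcribed.
So HolK is not produced.
Homoserine is absent, so HolT is active.
With repressor HolT bound, *cilH* is not transcribed.
So CilH is not produced.
With no repressor bound, *sibS* is transcribed.
So SibS is produced and active.
Glyoxylate is present, so BexA is inactive.
ppGpp is present, so BexM is active.
No repressor is bound and BexM is active, so *kulZ* is transcribed.
So KulZ is produced and active.
LutP is produced constitutively and is active.
With repressor KulZ bound, *mibS* is not transcribed.
So MibS is not produced.
No repressor is bound and SibS is active, so *kepU* is transcribed.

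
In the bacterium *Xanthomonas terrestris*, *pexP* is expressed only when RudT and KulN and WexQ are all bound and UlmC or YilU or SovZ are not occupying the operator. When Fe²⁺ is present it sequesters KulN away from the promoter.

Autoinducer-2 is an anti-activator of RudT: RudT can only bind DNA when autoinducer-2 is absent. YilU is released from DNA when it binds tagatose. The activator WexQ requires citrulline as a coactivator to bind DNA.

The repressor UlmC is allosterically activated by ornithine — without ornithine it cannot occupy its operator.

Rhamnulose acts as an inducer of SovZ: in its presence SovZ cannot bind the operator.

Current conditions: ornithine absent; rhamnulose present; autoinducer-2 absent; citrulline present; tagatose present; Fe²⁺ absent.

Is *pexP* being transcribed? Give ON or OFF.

Ornithine is absent, so UlmC is inactive.
Tagatose is present, so YilU is inactive.
Autoinducer-2 is absent, so RudT is active.
Fe²⁺ is absent, so KulN is active.
Rhamnulose is present, so SovZ is inactive.
Citrulline is present, so WexQ is active.
No repressor is bound and RudT and KulN and WexQ are active, so *pexP* is transcribed.

ON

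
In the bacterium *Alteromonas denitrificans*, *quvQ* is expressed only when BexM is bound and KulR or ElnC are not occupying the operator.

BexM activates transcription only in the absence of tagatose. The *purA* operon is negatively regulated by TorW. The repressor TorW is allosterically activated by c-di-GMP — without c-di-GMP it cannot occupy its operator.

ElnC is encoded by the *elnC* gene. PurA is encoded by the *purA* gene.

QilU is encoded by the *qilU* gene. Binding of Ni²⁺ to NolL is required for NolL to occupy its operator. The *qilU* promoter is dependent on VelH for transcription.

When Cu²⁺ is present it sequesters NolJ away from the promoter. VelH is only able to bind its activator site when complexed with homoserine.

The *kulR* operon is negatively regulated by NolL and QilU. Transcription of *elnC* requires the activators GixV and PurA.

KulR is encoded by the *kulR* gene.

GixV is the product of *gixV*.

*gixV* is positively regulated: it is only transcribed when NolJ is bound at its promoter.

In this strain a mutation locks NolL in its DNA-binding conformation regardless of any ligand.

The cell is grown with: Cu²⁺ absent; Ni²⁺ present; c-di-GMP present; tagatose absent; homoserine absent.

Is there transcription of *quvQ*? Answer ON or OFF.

ON

NolL is constitutively active in this strain.
Homoserine is absent, so VelH is inactive.
Required activator VelH is absent, so *qilU* is not transcribed.
So QilU is not produced.
With repressor NolL bound, *kulR* is not transcribed.
So KulR is not produced.
Tagatose is absent, so BexM is active.
Cu²⁺ is absent, so NolJ is active.
No repressor is bound and NolJ is active, so *gixV* is transcribed.
So GixV is produced and active.
c-di-GMP is present, so TorW is active.
With repressor TorW bound, *purA* is not transcribed.
So PurA is not produced.
Required activator PurA is absent, so *elnC* is not transcribed.
So ElnC is not produced.
No repressor is bound and BexM is active, so *quvQ* is transcribed.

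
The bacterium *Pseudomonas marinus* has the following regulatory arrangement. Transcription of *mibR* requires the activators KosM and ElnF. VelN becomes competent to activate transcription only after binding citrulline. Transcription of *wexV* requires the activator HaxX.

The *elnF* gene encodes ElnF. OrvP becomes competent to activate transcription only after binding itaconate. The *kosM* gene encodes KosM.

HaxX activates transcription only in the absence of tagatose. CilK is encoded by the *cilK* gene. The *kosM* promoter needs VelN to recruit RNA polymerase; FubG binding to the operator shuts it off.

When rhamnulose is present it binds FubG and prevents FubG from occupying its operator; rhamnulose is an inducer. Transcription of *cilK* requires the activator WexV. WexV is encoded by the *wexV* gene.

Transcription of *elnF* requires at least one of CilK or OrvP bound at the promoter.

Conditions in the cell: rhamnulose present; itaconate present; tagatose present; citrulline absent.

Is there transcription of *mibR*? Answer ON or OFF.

Citrulline is absent, so VelN is inactive.
Rhamnulose is present, so FubG is inactive.
Required activator VelN is absent, so *kosM* is not transcribed.
So KosM is not produced.
Tagatose is present, so HaxX is inactive.
Required activator HaxX is absent, so *wexV* is not transcribed.
So WexV is not produced.
Required activator WexV is absent, so *cilK* is not transcribed.
So CilK is not produced.
Itaconate is present, so OrvP is active.
Activator OrvP is present, so *elnF* is transcribed.
So ElnF is produced and active.
Required activator KosM is absent, so *mibR* is not transcribed.

OFF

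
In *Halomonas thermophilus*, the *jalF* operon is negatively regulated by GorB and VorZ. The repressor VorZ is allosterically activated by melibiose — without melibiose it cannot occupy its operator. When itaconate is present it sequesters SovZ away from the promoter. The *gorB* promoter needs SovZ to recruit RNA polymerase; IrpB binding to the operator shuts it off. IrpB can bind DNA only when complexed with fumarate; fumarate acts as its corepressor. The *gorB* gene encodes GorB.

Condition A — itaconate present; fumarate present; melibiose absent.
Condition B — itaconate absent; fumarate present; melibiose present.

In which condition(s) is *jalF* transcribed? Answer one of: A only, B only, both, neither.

A only

Condition A:
Itaconate is present, so SovZ is inactive.
Fumarate is present, so IrpB is active.
With repressor IrpB bound, *gorB* is not transcribed.
So GorB is not produced.
Melibiose is absent, so VorZ is inactive.
With no repressor bound, *jalF* is transcribed.
→ *jalF* is ON in A.
Condition B:
Itaconate is absent, so SovZ is active.
Fumarate is present, so IrpB is active.
With repressor IrpB bound, *gorB* is not transcribed.
So GorB is not produced.
Melibiose is present, so VorZ is active.
With repressor VorZ bound, *jalF* is not transcribed.
→ *jalF* is OFF in B.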